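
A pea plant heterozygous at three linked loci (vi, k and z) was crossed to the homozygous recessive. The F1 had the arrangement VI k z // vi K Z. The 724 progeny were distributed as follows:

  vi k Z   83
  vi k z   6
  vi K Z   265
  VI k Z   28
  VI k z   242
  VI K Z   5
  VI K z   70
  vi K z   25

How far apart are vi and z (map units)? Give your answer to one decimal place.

8.8 map units

The two rarest classes, vi k z and VI K Z, are the double crossovers. Comparing them with the parentals, only the vi allele has switched, so vi is the middle locus and the order is k – vi – z.
Crossovers in the vi–z interval produce the single-crossover classes VI k Z and vi K z (28 + 25 = 53) plus the double crossovers (11).
RF(vi–z) = (53 + 11) / 724 = 64/724 = 0.0884 → 8.8 map units.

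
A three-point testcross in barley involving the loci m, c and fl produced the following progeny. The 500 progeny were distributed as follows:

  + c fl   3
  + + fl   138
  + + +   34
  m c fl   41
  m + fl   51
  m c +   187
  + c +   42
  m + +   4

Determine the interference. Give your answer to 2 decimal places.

The two most frequent reciprocal classes, m c + and + + fl, are the parental types, so the F1 was m c + / + + fl.
The two rarest classes, m + + and + c fl, are the double crossovers. Comparing them with the parentals, only the c allele has switched, so c is the middle locus and the order is fl – c – m.
fl–c: (75 + 7)/500 = 0.1640; c–m: (93 + 7)/500 = 0.2000.
Expected DCO frequency = 0.1640 × 0.2000 ≈ 0.03280; observed = 7/500 ≈ 0.01400.
Coefficient of coincidence = 0.01400/0.03280 ≈ 0.43; interference = 1 − 0.43 = 0.57.

0.57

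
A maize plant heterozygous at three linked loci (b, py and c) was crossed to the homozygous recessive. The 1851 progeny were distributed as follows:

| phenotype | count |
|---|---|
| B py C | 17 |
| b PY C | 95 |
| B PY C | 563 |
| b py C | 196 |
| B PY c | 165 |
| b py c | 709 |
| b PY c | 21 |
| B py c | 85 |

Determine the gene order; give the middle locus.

py

The two most frequent reciprocal classes, B PY C and b py c, are the parental types, so the F1 was B PY C / b py c.
The two rarest classes, B py C and b PY c, are the double crossovers. Comparing them with the parentals, only the py allele has switched, so py is the middle locus and the order is c – py – b.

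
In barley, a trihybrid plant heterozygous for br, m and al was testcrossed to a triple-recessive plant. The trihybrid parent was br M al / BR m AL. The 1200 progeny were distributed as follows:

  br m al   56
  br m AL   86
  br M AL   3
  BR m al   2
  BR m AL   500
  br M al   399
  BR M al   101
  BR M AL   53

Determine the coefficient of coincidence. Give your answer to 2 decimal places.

The two rarest classes, br M AL and BR m al, are the double crossovers. Comparing them with the parentals, only the al allele has switched, so al is the middle locus and the order is m – al – br.
m–al: (109 + 5)/1200 = 0.0950; al–br: (187 + 5)/1200 = 0.1600.
Expected DCO frequency = 0.0950 × 0.1600 ≈ 0.01520; observed = 5/1200 ≈ 0.00417.
Coefficient of coincidence = 0.00417/0.01520 ≈ 0.27.

0.27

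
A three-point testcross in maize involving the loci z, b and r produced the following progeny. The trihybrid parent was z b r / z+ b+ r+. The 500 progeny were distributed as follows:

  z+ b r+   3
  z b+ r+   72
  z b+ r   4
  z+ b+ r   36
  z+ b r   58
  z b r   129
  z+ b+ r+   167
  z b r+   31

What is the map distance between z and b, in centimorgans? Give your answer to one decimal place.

The two rarest classes, z b+ r and z+ b r+, are the double crossovers. Comparing them with the parentals, only the b allele has switched, so b is the middle locus and the order is z – b – r.
Crossovers in the z–b interval produce the single-crossover classes z+ b r and z b+ r+ (58 + 72 = 130) plus the double crossovers (7).
RF(z–b) = (130 + 7) / 500 = 137/500 = 0.2740 → 27.4 centimorgans.

27.4 centimorgans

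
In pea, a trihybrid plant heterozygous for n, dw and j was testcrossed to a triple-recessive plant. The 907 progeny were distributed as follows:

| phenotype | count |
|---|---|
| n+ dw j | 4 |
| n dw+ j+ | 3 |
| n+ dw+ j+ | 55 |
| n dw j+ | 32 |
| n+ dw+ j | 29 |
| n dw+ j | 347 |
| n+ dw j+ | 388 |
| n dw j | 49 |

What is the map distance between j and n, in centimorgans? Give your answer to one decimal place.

7.5 centimorgans

The two most frequent reciprocal classes, n+ dw j+ and n dw+ j, are the parental types, so the F1 was n+ dw j+ / n dw+ j.
The two rarest classes, n+ dw j and n dw+ j+, are the double crossovers. Comparing them with the parentals, only the j allele has switched, so j is the middle locus and the order is n – j – dw.
Crossovers in the n–j interval produce the single-crossover classes n dw j+ and n+ dw+ j (32 + 29 = 61) plus the double crossovers (7).
RF(n–j) = (61 + 7) / 907 = 68/907 = 0.0750 → 7.5 centimorgans.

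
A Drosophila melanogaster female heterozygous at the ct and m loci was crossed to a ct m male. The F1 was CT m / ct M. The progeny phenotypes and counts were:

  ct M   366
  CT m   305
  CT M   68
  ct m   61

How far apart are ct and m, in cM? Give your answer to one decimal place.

The recombinant classes are CT M and ct m: 68 + 61 = 129.
Recombination frequency = 129/800 = 0.1613 ≈ 16.1%, i.e. 16.1 cM.

16.1 cM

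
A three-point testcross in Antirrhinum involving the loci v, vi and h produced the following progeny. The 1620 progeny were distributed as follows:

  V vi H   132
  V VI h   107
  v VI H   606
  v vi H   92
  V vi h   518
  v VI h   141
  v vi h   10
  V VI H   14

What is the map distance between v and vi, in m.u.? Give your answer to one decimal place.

13.8 m.u.

The two most frequent reciprocal classes, V vi h and v VI H, are the parental types, so the F1 was V vi h / v VI H.
The two rarest classes, v vi h and V VI H, are the double crossovers. Comparing them with the parentals, only the v allele has switched, so v is the middle locus and the order is h – v – vi.
Crossovers in the v–vi interval produce the single-crossover classes V VI h and v vi H (107 + 92 = 199) plus the double crossovers (24).
RF(v–vi) = (199 + 24) / 1620 = 223/1620 = 0.1377 → 13.8 m.u.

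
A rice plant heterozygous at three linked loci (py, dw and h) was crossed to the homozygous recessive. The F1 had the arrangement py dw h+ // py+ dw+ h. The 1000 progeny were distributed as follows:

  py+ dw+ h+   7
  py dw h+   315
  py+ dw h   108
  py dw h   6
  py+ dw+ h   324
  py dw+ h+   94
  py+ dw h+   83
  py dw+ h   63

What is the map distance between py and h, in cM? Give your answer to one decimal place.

15.9 cM

The two rarest classes, py dw h and py+ dw+ h+, are the double crossovers. Comparing them with the parentals, only the h allele has switched, so h is the middle locus and the order is py – h – dw.
Crossovers in the py–h interval produce the single-crossover classes py+ dw h+ and py dw+ h (83 + 63 = 146) plus the double crossovers (13).
RF(py–h) = (146 + 13) / 1000 = 159/1000 = 0.1590 → 15.9 cM.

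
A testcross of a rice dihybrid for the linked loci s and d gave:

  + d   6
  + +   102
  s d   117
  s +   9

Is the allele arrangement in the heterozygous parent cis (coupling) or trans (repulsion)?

cis

The two most frequent classes are + + (102) and s d (117); these are the parental (non-recombinant) types.
So the F1 carried + + on one chromosome and s d on the other — the recessive alleles are on the same chromosome (cis / coupling).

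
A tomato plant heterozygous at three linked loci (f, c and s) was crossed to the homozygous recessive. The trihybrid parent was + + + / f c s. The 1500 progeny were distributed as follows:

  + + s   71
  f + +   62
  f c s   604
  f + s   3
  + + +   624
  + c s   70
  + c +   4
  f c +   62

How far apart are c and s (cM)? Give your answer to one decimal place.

The two rarest classes, + c + and f + s, are the double crossovers. Comparing them with the parentals, only the c allele has switched, so c is the middle locus and the order is f – c – s.
Crossovers in the c–s interval produce the single-crossover classes + + s and f c + (71 + 62 = 133) plus the double crossovers (7).
RF(c–s) = (133 + 7) / 1500 = 140/1500 = 0.0933 → 9.3 cM.

9.3 cM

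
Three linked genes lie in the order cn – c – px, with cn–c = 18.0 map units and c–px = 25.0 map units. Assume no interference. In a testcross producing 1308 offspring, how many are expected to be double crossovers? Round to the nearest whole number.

59

Map distances give recombination frequencies of 0.180 and 0.250 for the two intervals.
With no interference, expected double-crossover frequency = 0.180 × 0.250 = 0.04500.
Expected number = 0.04500 × 1308 = 58.86 ≈ 59.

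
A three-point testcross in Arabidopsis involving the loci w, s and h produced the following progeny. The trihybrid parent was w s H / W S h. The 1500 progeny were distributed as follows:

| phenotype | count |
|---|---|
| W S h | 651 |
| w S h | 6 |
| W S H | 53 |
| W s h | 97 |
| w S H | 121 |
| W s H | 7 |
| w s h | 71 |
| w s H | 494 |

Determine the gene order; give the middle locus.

w

The two rarest classes, W s H and w S h, are the double crossovers. Comparing them with the parentals, only the w allele has switched, so w is the middle locus and the order is s – w – h.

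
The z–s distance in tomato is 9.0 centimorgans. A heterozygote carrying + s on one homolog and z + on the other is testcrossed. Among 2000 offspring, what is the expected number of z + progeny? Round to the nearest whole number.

A map distance of 9.0 centimorgans corresponds to a recombination frequency of 0.090.
The F1 is + s / z +, so z + is a parental gamete class with expected frequency (1 − r)/2 = 0.910/2 = 0.4550.
Expected number = 0.4550 × 2000 = 910.00 ≈ 910.

910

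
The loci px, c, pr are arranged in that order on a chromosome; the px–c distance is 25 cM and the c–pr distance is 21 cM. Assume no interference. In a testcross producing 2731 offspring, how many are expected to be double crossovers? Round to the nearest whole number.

Map distances give recombination frequencies of 0.250 and 0.210 for the two intervals.
With no interference, expected double-crossover frequency = 0.250 × 0.210 = 0.05250.
Expected number = 0.05250 × 2731 = 143.38 ≈ 143.

143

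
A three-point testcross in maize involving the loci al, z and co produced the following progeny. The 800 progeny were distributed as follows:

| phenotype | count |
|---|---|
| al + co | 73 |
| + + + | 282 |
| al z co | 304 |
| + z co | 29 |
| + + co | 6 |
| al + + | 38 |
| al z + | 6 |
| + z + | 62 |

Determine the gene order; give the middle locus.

co

The two most frequent reciprocal classes, al z co and + + +, are the parental types, so the F1 was al z co / + + +.
The two rarest classes, al z + and + + co, are the double crossovers. Comparing them with the parentals, only the co allele has switched, so co is the middle locus and the order is al – co – z.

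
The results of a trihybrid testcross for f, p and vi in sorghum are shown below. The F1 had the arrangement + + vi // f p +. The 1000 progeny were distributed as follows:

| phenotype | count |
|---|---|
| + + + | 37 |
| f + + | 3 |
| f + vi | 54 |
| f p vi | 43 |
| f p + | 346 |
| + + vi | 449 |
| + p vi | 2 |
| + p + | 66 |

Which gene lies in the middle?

The two rarest classes, + p vi and f + +, are the double crossovers. Comparing them with the parentals, only the p allele has switched, so p is the middle locus and the order is f – p – vi.

p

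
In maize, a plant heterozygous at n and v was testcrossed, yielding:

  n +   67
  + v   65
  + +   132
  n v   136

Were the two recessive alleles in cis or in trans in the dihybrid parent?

The two most frequent classes are + + (132) and n v (136); these are the parental (non-recombinant) types.
So the F1 carried + + on one chromosome and n v on the other — the recessive alleles are on the same chromosome (cis / coupling).

cis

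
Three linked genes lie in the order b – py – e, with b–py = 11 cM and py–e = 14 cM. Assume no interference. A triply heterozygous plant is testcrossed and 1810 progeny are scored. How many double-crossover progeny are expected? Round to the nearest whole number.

28

Map distances give recombination frequencies of 0.110 and 0.140 for the two intervals.
With no interference, expected double-crossover frequency = 0.110 × 0.140 = 0.01540.
Expected number = 0.01540 × 1810 = 27.87 ≈ 28.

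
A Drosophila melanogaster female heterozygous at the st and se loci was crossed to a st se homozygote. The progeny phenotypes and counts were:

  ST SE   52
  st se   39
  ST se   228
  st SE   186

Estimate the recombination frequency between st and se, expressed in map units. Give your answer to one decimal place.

18.0 map units

The two most frequent classes, ST se (228) and st SE (186), are the parental types, so the F1 was ST se / st SE.
The recombinant classes are ST SE and st se: 52 + 39 = 91.
Recombination frequency = 91/505 = 0.1802 ≈ 18.0%, i.e. 18.0 map units.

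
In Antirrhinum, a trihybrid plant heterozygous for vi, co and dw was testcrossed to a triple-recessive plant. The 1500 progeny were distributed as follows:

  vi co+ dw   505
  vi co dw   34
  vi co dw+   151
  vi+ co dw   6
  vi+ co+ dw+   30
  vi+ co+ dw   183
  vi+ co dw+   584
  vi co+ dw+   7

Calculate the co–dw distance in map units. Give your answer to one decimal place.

5.1 map units

The two most frequent reciprocal classes, vi co+ dw and vi+ co dw+, are the parental types, so the F1 was vi co+ dw / vi+ co dw+.
The two rarest classes, vi co+ dw+ and vi+ co dw, are the double crossovers. Comparing them with the parentals, only the dw allele has switched, so dw is the middle locus and the order is co – dw – vi.
Crossovers in the co–dw interval produce the single-crossover classes vi co dw and vi+ co+ dw+ (34 + 30 = 64) plus the double crossovers (13).
RF(co–dw) = (64 + 13) / 1500 = 77/1500 = 0.0513 → 5.1 map units.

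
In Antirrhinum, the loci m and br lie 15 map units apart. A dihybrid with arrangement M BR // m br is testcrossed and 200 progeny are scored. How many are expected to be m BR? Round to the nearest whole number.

A map distance of 15 map units corresponds to a recombination frequency of 0.150.
The F1 is M BR / m br, so m BR is a recombinant gamete class with expected frequency r/2 = 0.150/2 = 0.0750.
Expected number = 0.0750 × 200 = 15.00 ≈ 15.

15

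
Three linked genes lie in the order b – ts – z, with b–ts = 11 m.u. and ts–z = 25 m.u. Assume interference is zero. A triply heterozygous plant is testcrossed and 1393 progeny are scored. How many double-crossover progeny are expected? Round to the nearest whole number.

Map distances give recombination frequencies of 0.110 and 0.250 for the two intervals.
With no interference, expected double-crossover frequency = 0.110 × 0.250 = 0.02750.
Expected number = 0.02750 × 1393 = 38.31 ≈ 38.

38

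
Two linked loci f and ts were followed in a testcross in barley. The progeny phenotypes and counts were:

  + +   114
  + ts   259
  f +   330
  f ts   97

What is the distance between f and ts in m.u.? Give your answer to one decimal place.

The two most frequent classes, + ts (259) and f + (330), are the parental types, so the F1 was + ts / f +.
The recombinant classes are + + and f ts: 114 + 97 = 211.
Recombination frequency = 211/800 = 0.2637 ≈ 26.4%, i.e. 26.4 m.u.

26.4 m.u.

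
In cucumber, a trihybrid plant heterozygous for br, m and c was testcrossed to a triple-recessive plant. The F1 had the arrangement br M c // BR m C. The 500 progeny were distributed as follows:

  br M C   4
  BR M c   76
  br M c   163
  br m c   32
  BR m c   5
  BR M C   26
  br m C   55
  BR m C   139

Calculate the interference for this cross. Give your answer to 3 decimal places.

0.520

The two rarest classes, br M C and BR m c, are the double crossovers. Comparing them with the parentals, only the c allele has switched, so c is the middle locus and the order is br – c – m.
br–c: (131 + 9)/500 = 0.2800; c–m: (58 + 9)/500 = 0.1340.
Expected DCO frequency = 0.2800 × 0.1340 ≈ 0.03752; observed = 9/500 ≈ 0.01800.
Coefficient of coincidence = 0.01800/0.03752 ≈ 0.480; interference = 1 − 0.480 = 0.520.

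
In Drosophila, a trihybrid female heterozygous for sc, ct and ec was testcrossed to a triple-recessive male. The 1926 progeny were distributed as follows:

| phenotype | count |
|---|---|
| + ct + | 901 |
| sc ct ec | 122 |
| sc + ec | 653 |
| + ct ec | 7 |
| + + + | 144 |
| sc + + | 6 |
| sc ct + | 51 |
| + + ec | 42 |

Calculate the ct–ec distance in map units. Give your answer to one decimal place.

14.5 map units

The two most frequent reciprocal classes, + ct + and sc + ec, are the parental types, so the F1 was + ct + / sc + ec.
The two rarest classes, + ct ec and sc + +, are the double crossovers. Comparing them with the parentals, only the ec allele has switched, so ec is the middle locus and the order is ct – ec – sc.
Crossovers in the ct–ec interval produce the single-crossover classes + + + and sc ct ec (144 + 122 = 266) plus the double crossovers (13).
RF(ct–ec) = (266 + 13) / 1926 = 279/1926 = 0.1449 → 14.5 map units.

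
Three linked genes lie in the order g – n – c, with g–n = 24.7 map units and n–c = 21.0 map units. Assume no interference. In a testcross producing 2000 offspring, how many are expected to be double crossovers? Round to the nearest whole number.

104

Map distances give recombination frequencies of 0.247 and 0.210 for the two intervals.
With no interference, expected double-crossover frequency = 0.247 × 0.210 = 0.05187.
Expected number = 0.05187 × 2000 = 103.74 ≈ 104.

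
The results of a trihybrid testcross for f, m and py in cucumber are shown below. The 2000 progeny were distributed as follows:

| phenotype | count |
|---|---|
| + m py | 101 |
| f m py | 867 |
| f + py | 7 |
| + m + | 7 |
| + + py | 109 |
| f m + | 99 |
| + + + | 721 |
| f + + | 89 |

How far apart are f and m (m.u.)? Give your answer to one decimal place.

10.2 m.u.

The two most frequent reciprocal classes, f m py and + + +, are the parental types, so the F1 was f m py / + + +.
The two rarest classes, f + py and + m +, are the double crossovers. Comparing them with the parentals, only the m allele has switched, so m is the middle locus and the order is py – m – f.
Crossovers in the m–f interval produce the single-crossover classes + m py and f + + (101 + 89 = 190) plus the double crossovers (14).
RF(m–f) = (190 + 14) / 2000 = 204/2000 = 0.1020 → 10.2 m.u.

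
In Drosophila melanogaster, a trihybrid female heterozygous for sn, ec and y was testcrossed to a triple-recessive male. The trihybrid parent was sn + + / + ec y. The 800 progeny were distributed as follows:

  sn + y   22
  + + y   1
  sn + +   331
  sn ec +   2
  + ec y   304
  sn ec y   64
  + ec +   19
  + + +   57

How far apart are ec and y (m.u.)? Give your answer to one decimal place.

5.5 m.u.

The two rarest classes, sn ec + and + + y, are the double crossovers. Comparing them with the parentals, only the ec allele has switched, so ec is the middle locus and the order is sn – ec – y.
Crossovers in the ec–y interval produce the single-crossover classes sn + y and + ec + (22 + 19 = 41) plus the double crossovers (3).
RF(ec–y) = (41 + 3) / 800 = 44/800 = 0.0550 → 5.5 m.u.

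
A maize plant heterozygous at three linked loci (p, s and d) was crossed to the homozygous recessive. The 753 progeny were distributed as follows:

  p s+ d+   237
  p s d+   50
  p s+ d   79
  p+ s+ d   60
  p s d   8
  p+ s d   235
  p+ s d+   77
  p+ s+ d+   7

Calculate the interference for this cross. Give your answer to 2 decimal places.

The two most frequent reciprocal classes, p+ s d and p s+ d+, are the parental types, so the F1 was p+ s d / p s+ d+.
The two rarest classes, p s d and p+ s+ d+, are the double crossovers. Comparing them with the parentals, only the p allele has switched, so p is the middle locus and the order is s – p – d.
s–p: (110 + 15)/753 = 0.1660; p–d: (156 + 15)/753 = 0.2271.
Expected DCO frequency = 0.1660 × 0.2271 ≈ 0.03770; observed = 15/753 ≈ 0.01992.
Coefficient of coincidence = 0.01992/0.03770 ≈ 0.53; interference = 1 − 0.53 = 0.47.

0.47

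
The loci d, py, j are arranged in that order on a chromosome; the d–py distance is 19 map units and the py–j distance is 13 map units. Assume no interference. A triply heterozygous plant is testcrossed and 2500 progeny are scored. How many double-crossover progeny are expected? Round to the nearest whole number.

Map distances give recombination frequencies of 0.190 and 0.130 for the two intervals.
With no interference, expected double-crossover frequency = 0.190 × 0.130 = 0.02470.
Expected number = 0.02470 × 2500 = 61.75 ≈ 62.

62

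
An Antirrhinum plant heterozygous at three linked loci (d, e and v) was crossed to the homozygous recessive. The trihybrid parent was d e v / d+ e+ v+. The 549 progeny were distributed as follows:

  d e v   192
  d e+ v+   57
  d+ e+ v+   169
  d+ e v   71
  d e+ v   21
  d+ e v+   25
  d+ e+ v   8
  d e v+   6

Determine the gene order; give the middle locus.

The two rarest classes, d e v+ and d+ e+ v, are the double crossovers. Comparing them with the parentals, only the v allele has switched, so v is the middle locus and the order is d – v – e.

v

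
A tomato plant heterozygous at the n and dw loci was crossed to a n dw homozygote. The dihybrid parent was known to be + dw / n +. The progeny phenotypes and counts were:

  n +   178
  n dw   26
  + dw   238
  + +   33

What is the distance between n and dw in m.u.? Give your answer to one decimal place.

12.4 m.u.

The recombinant classes are + + and n dw: 33 + 26 = 59.
Recombination frequency = 59/475 = 0.1242 ≈ 12.4%, i.e. 12.4 m.u.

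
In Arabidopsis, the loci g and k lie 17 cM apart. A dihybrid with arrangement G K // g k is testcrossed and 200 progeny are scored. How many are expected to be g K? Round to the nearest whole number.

A map distance of 17 cM corresponds to a recombination frequency of 0.170.
The F1 is G K / g k, so g K is a recombinant gamete class with expected frequency r/2 = 0.170/2 = 0.0850.
Expected number = 0.0850 × 200 = 17.00 ≈ 17.

17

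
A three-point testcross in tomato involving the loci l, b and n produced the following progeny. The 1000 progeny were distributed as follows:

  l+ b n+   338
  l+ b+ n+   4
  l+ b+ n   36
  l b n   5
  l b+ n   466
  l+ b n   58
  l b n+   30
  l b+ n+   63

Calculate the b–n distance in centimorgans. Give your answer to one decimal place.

13.0 centimorgans

The two most frequent reciprocal classes, l b+ n and l+ b n+, are the parental types, so the F1 was l b+ n / l+ b n+.
The two rarest classes, l b n and l+ b+ n+, are the double crossovers. Comparing them with the parentals, only the b allele has switched, so b is the middle locus and the order is n – b – l.
Crossovers in the n–b interval produce the single-crossover classes l b+ n+ and l+ b n (63 + 58 = 121) plus the double crossovers (9).
RF(n–b) = (121 + 9) / 1000 = 130/1000 = 0.1300 → 13.0 centimorgans.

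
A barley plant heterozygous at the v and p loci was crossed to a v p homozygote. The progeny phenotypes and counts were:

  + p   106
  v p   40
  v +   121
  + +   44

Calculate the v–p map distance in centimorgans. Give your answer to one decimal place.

27.0 centimorgans

The two most frequent classes, + p (106) and v + (121), are the parental types, so the F1 was + p / v +.
The recombinant classes are + + and v p: 44 + 40 = 84.
Recombination frequency = 84/311 = 0.2701 ≈ 27.0%, i.e. 27.0 centimorgans.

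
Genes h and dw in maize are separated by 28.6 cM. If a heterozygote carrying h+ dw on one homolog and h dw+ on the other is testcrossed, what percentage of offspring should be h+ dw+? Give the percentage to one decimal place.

14.3%

A map distance of 28.6 cM corresponds to a recombination frequency of 0.286.
The F1 is h+ dw / h dw+, so h+ dw+ is a recombinant gamete class with expected frequency r/2 = 0.286/2 = 0.1430.
That is 0.1430 = 14.3% of the progeny.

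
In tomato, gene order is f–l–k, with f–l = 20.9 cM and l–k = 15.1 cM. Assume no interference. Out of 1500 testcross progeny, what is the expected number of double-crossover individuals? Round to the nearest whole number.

47

Map distances give recombination frequencies of 0.209 and 0.151 for the two intervals.
With no interference, expected double-crossover frequency = 0.209 × 0.151 = 0.03156.
Expected number = 0.03156 × 1500 = 47.34 ≈ 47.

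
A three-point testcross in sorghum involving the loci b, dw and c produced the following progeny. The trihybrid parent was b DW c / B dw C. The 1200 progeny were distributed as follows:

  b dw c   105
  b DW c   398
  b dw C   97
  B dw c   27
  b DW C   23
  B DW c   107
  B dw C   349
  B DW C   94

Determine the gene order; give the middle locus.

The two rarest classes, b DW C and B dw c, are the double crossovers. Comparing them with the parentals, only the c allele has switched, so c is the middle locus and the order is dw – c – b.

c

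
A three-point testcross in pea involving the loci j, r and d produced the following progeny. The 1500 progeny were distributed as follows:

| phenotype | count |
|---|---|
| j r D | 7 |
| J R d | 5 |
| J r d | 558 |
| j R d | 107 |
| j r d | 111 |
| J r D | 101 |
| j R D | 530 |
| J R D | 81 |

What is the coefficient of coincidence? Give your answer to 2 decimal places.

0.40

The two most frequent reciprocal classes, j R D and J r d, are the parental types, so the F1 was j R D / J r d.
The two rarest classes, j r D and J R d, are the double crossovers. Comparing them with the parentals, only the r allele has switched, so r is the middle locus and the order is d – r – j.
d–r: (208 + 12)/1500 = 0.1467; r–j: (192 + 12)/1500 = 0.1360.
Expected DCO frequency = 0.1467 × 0.1360 ≈ 0.01995; observed = 12/1500 ≈ 0.00800.
Coefficient of coincidence = 0.00800/0.01995 ≈ 0.40.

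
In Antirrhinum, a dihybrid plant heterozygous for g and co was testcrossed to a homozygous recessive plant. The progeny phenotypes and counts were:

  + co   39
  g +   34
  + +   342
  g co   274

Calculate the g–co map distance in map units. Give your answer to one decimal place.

10.6 map units

The two most frequent classes, + + (342) and g co (274), are the parental types, so the F1 was + + / g co.
The recombinant classes are + co and g +: 39 + 34 = 73.
Recombination frequency = 73/689 = 0.1060 ≈ 10.6%, i.e. 10.6 map units.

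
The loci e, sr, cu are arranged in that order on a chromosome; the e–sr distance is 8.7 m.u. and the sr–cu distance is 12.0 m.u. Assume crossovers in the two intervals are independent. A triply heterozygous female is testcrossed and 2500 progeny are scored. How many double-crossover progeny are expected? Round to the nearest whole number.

Map distances give recombination frequencies of 0.087 and 0.120 for the two intervals.
With no interference, expected double-crossover frequency = 0.087 × 0.120 = 0.01044.
Expected number = 0.01044 × 2500 = 26.10 ≈ 26.

26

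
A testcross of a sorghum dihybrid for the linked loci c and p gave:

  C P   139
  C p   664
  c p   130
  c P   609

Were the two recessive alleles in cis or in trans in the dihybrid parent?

The two most frequent classes are C p (664) and c P (609); these are the parental (non-recombinant) types.
So the F1 carried C p on one chromosome and c P on the other — the recessive alleles are on opposite chromosomes (trans / repulsion).

trans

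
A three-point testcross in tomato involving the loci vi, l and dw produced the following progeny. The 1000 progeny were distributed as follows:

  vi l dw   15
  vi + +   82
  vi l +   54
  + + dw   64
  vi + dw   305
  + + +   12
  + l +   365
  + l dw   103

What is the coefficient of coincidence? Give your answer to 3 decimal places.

0.878

The two most frequent reciprocal classes, vi + dw and + l +, are the parental types, so the F1 was vi + dw / + l +.
The two rarest classes, vi l dw and + + +, are the double crossovers. Comparing them with the parentals, only the l allele has switched, so l is the middle locus and the order is vi – l – dw.
vi–l: (118 + 27)/1000 = 0.1450; l–dw: (185 + 27)/1000 = 0.2120.
Expected DCO frequency = 0.1450 × 0.2120 ≈ 0.03074; observed = 27/1000 ≈ 0.02700.
Coefficient of coincidence = 0.02700/0.03074 ≈ 0.878.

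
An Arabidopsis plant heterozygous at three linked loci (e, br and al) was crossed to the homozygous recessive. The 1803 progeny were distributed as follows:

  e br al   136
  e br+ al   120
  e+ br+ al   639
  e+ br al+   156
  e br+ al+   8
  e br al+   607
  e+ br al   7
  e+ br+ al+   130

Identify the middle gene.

The two most frequent reciprocal classes, e br al+ and e+ br+ al, are the parental types, so the F1 was e br al+ / e+ br+ al.
The two rarest classes, e br+ al+ and e+ br al, are the double crossovers. Comparing them with the parentals, only the br allele has switched, so br is the middle locus and the order is al – br – e.

br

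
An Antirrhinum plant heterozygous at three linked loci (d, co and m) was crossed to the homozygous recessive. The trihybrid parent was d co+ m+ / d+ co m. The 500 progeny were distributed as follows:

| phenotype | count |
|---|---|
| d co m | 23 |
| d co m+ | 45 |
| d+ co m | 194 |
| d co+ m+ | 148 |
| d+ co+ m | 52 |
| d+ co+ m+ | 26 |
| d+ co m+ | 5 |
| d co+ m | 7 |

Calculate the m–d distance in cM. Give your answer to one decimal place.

The two rarest classes, d co+ m and d+ co m+, are the double crossovers. Comparing them with the parentals, only the m allele has switched, so m is the middle locus and the order is d – m – co.
Crossovers in the d–m interval produce the single-crossover classes d+ co+ m+ and d co m (26 + 23 = 49) plus the double crossovers (12).
RF(d–m) = (49 + 12) / 500 = 61/500 = 0.1220 → 12.2 cM.

12.2 cM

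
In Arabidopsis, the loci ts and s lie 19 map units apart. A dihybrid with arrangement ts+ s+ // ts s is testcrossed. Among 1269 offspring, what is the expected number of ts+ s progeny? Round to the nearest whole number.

A map distance of 19 map units corresponds to a recombination frequency of 0.190.
The F1 is ts+ s+ / ts s, so ts+ s is a recombinant gamete class with expected frequency r/2 = 0.190/2 = 0.0950.
Expected number = 0.0950 × 1269 = 120.56 ≈ 121.

121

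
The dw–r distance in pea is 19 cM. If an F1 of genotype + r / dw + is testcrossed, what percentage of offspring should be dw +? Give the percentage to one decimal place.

A map distance of 19 cM corresponds to a recombination frequency of 0.190.
The F1 is + r / dw +, so dw + is a parental gamete class with expected frequency (1 − r)/2 = 0.810/2 = 0.4050.
That is 0.4050 = 40.5% of the progeny.

40.5%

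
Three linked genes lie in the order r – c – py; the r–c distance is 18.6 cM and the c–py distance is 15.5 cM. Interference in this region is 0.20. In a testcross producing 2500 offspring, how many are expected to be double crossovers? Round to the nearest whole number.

58

Map distances give recombination frequencies of 0.186 and 0.155 for the two intervals.
With interference 0.20 (so coincidence = 0.80), expected double-crossover frequency = 0.186 × 0.155 × 0.80 = 0.02306.
Expected number = 0.02306 × 2500 = 57.66 ≈ 58.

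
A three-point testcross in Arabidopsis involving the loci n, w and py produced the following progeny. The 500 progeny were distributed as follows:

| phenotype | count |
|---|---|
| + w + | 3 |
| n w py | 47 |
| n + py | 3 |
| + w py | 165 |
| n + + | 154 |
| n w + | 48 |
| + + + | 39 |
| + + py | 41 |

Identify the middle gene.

The two most frequent reciprocal classes, + w py and n + +, are the parental types, so the F1 was + w py / n + +.
The two rarest classes, + w + and n + py, are the double crossovers. Comparing them with the parentals, only the py allele has switched, so py is the middle locus and the order is n – py – w.

py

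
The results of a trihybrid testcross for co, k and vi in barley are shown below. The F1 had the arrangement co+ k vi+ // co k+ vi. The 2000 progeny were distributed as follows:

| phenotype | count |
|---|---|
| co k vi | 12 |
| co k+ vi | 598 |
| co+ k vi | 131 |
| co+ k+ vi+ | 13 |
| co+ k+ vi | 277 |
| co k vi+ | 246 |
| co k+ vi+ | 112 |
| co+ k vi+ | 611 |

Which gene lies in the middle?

The two rarest classes, co+ k+ vi+ and co k vi, are the double crossovers. Comparing them with the parentals, only the k allele has switched, so k is the middle locus and the order is co – k – vi.

k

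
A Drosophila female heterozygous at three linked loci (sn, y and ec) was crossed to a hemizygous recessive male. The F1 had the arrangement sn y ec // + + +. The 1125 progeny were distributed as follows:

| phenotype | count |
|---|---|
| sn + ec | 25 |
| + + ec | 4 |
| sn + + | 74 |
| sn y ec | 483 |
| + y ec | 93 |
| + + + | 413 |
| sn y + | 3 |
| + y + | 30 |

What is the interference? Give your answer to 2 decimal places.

The two rarest classes, sn y + and + + ec, are the double crossovers. Comparing them with the parentals, only the ec allele has switched, so ec is the middle locus and the order is y – ec – sn.
y–ec: (55 + 7)/1125 = 0.0551; ec–sn: (167 + 7)/1125 = 0.1547.
Expected DCO frequency = 0.0551 × 0.1547 ≈ 0.00852; observed = 7/1125 ≈ 0.00622.
Coefficient of coincidence = 0.00622/0.00852 ≈ 0.73; interference = 1 − 0.73 = 0.27.

0.27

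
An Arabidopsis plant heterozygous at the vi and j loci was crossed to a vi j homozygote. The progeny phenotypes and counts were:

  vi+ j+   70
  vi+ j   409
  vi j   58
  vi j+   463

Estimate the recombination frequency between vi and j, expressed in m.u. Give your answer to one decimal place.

12.8 m.u.

The two most frequent classes, vi+ j (409) and vi j+ (463), are the parental types, so the F1 was vi+ j / vi j+.
The recombinant classes are vi+ j+ and vi j: 70 + 58 = 128.
Recombination frequency = 128/1000 = 0.1280 ≈ 12.8%, i.e. 12.8 m.u.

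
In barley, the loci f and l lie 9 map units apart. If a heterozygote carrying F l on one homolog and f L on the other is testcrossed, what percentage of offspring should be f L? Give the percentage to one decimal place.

45.5%

A map distance of 9 map units corresponds to a recombination frequency of 0.090.
The F1 is F l / f L, so f L is a parental gamete class with expected frequency (1 − r)/2 = 0.910/2 = 0.4550.
That is 0.4550 = 45.5% of the progeny.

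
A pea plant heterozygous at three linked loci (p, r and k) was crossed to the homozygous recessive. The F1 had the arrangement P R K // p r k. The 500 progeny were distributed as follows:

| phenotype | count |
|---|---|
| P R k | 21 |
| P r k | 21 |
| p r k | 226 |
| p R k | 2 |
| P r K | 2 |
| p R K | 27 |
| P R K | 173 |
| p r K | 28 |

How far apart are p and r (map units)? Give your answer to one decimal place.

10.4 map units

The two rarest classes, P r K and p R k, are the double crossovers. Comparing them with the parentals, only the r allele has switched, so r is the middle locus and the order is k – r – p.
Crossovers in the r–p interval produce the single-crossover classes p R K and P r k (27 + 21 = 48) plus the double crossovers (4).
RF(r–p) = (48 + 4) / 500 = 52/500 = 0.1040 → 10.4 map units.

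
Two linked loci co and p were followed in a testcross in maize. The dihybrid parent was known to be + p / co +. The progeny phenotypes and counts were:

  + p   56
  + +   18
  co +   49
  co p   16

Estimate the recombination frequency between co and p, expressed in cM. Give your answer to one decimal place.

24.5 cM

The recombinant classes are + + and co p: 18 + 16 = 34.
Recombination frequency = 34/139 = 0.2446 ≈ 24.5%, i.e. 24.5 cM.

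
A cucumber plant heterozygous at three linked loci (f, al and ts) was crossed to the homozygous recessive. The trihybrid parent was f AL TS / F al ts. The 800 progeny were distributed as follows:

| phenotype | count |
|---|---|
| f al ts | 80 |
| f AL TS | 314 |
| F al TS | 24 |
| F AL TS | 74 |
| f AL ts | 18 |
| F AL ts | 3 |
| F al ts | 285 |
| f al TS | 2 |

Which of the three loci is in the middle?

al

The two rarest classes, f al TS and F AL ts, are the double crossovers. Comparing them with the parentals, only the al allele has switched, so al is the middle locus and the order is ts – al – f.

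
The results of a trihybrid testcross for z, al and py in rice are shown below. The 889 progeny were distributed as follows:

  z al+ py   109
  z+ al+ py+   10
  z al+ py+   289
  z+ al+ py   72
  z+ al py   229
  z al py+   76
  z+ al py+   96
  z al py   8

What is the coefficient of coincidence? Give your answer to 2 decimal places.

0.43

The two most frequent reciprocal classes, z+ al py and z al+ py+, are the parental types, so the F1 was z+ al py / z al+ py+.
The two rarest classes, z al py and z+ al+ py+, are the double crossovers. Comparing them with the parentals, only the z allele has switched, so z is the middle locus and the order is py – z – al.
py–z: (205 + 18)/889 = 0.2508; z–al: (148 + 18)/889 = 0.1867.
Expected DCO frequency = 0.2508 × 0.1867 ≈ 0.04682; observed = 18/889 ≈ 0.02025.
Coefficient of coincidence = 0.02025/0.04682 ≈ 0.43.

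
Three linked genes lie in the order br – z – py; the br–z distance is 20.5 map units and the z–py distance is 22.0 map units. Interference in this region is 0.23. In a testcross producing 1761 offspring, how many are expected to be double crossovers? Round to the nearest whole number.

Map distances give recombination frequencies of 0.205 and 0.220 for the two intervals.
With interference 0.23 (so coincidence = 0.77), expected double-crossover frequency = 0.205 × 0.220 × 0.77 = 0.03473.
Expected number = 0.03473 × 1761 = 61.15 ≈ 61.

61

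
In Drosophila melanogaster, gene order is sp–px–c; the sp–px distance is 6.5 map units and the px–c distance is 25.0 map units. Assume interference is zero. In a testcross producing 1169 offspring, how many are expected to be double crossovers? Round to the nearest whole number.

19

Map distances give recombination frequencies of 0.065 and 0.250 for the two intervals.
With no interference, expected double-crossover frequency = 0.065 × 0.250 = 0.01625.
Expected number = 0.01625 × 1169 = 19.00 ≈ 19.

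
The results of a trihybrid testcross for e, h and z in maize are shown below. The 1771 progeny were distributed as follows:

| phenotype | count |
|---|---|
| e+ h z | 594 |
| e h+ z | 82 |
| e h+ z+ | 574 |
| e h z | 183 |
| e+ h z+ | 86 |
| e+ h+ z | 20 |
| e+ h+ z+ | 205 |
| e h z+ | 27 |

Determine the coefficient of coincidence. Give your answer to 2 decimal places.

0.89

The two most frequent reciprocal classes, e h+ z+ and e+ h z, are the parental types, so the F1 was e h+ z+ / e+ h z.
The two rarest classes, e h z+ and e+ h+ z, are the double crossovers. Comparing them with the parentals, only the h allele has switched, so h is the middle locus and the order is e – h – z.
e–h: (388 + 47)/1771 = 0.2456; h–z: (168 + 47)/1771 = 0.1214.
Expected DCO frequency = 0.2456 × 0.1214 ≈ 0.02982; observed = 47/1771 ≈ 0.02654.
Coefficient of coincidence = 0.02654/0.02982 ≈ 0.89.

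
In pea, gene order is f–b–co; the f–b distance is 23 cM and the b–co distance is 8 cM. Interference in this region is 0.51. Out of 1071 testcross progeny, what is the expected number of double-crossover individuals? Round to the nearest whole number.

10

Map distances give recombination frequencies of 0.230 and 0.080 for the two intervals.
With interference 0.51 (so coincidence = 0.49), expected double-crossover frequency = 0.230 × 0.080 × 0.49 = 0.00902.
Expected number = 0.00902 × 1071 = 9.66 ≈ 10.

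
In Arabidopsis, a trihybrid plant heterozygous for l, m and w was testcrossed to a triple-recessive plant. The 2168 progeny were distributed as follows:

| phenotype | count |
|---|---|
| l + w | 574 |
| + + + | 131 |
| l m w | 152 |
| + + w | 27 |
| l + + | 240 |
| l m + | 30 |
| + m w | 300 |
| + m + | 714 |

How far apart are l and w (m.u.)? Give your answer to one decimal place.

The two most frequent reciprocal classes, + m + and l + w, are the parental types, so the F1 was + m + / l + w.
The two rarest classes, l m + and + + w, are the double crossovers. Comparing them with the parentals, only the l allele has switched, so l is the middle locus and the order is m – l – w.
Crossovers in the l–w interval produce the single-crossover classes + m w and l + + (300 + 240 = 540) plus the double crossovers (57).
RF(l–w) = (540 + 57) / 2168 = 597/2168 = 0.2754 → 27.5 m.u.

27.5 m.u.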